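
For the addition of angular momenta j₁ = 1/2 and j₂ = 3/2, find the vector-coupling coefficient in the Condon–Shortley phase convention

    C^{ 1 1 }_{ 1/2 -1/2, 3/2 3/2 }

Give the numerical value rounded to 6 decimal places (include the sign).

√[3·1!0!2!/4! · 0!1!3!0!2!0!] = √(3)
  +(−1)^1/∏(1,0,0,2,0,0)! = -1/2  (running -1/2)
⟨..|..⟩ = √(3)·(-1/2) = -0.866025

−√(3/4) = -0.866025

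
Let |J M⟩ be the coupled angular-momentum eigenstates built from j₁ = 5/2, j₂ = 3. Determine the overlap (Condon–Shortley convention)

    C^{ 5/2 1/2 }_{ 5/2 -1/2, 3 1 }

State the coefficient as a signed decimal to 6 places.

+√(8/35) ≈ +0.478091

triangle: 3!×2!×3!/9! = 72/362880
(j±m)!: 2!×3!×4!×2!×3!×2! = 6912
prefactor² = (2J+1)×Δ×N² = 288/35
  k=1: −1/(1!×2!×2!×3!×0!×0!) = -1/24
  k=2: +1/(2!×1!×1!×2!×1!×1!) = 1/4
  k=3: −1/(3!×0!×0!×1!×2!×2!) = -1/24
Σ = 1/6  ⇒  CG² = 288/35×1/6² = 8/35
CG = +√(8/35) = +0.478091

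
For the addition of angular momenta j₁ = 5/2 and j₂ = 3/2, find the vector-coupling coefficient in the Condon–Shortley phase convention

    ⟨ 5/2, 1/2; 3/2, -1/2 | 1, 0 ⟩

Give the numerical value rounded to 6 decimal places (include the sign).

-0.547723

√[3·3!2!0!/6! · 3!2!1!2!1!1!] = √(6/5)
  +(−1)^1/∏(1,2,1,0,1,0)! = -1/2  (running -1/2)
⟨..|..⟩ = √(6/5)·(-1/2) = -0.547723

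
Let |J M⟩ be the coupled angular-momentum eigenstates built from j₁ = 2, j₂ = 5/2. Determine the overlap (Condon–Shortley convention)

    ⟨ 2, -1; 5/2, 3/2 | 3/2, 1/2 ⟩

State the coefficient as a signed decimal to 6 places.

j₁+j₂−J=3  J+j₁−j₂=1  J−j₁+j₂=2  j₁+j₂+J+1=7
(j₁±m₁, j₂±m₂, J±M) = (1,3,4,1,2,1)
P² = 96/35
sum k=2..3:
  [2] +1/4 = 1/4
  [3] −1/6 = -1/6
S = 1/12
C² = P²·S² = 2/105 ; C = +0.138013

+√(2/105) ≈ +0.138013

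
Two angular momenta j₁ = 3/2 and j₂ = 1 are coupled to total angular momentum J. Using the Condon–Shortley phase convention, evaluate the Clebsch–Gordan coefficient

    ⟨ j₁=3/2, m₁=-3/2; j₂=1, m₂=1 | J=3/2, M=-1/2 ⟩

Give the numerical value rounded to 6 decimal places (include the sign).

-0.632456  (= −√(2/5))

j₁+j₂−J=1  J+j₁−j₂=2  J−j₁+j₂=1  j₁+j₂+J+1=5
(j₁±m₁, j₂±m₂, J±M) = (0,3,2,0,1,2)
P² = 8/5
sum k=1..1:
  [1] −1/2 = -1/2
S = -1/2
C² = P²·S² = 2/5 ; C = -0.632456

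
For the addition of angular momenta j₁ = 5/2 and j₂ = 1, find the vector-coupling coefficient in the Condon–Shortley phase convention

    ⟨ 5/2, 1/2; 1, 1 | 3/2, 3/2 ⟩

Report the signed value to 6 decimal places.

+0.258199  (= +√(1/15))

j₁+j₂−J=2  J+j₁−j₂=3  J−j₁+j₂=0  j₁+j₂+J+1=6
(j₁±m₁, j₂±m₂, J±M) = (3,2,2,0,3,0)
P² = 48/5
sum k=2..2:
  [2] +1/12 = 1/12
S = 1/12
C² = P²·S² = 1/15 ; C = +0.258199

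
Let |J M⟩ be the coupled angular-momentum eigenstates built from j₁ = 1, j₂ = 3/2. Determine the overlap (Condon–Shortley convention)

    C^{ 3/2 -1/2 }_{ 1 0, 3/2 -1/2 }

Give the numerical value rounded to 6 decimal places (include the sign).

+√(1/15) = +0.258199

triangle: 1!×1!×2!/5! = 2/120
(j±m)!: 1!×1!×1!×2!×1!×2! = 4
prefactor² = (2J+1)×Δ×N² = 4/15
  k=0: +1/(0!×1!×1!×1!×0!×1!) = 1
  k=1: −1/(1!×0!×0!×0!×1!×2!) = -1/2
Σ = 1/2  ⇒  CG² = 4/15×1/2² = 1/15
CG = +√(1/15) = +0.258199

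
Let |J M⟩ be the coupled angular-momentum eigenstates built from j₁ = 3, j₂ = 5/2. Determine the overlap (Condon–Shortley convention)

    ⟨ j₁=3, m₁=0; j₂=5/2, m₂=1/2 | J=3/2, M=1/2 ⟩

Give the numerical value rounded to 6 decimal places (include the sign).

j₁+j₂−J=4  J+j₁−j₂=2  J−j₁+j₂=1  j₁+j₂+J+1=8
(j₁±m₁, j₂±m₂, J±M) = (3,3,3,2,2,1)
P² = 144/35
sum k=2..3:
  [2] +1/4 = 1/4
  [3] −1/12 = -1/12
S = 1/6
C² = P²·S² = 4/35 ; C = +0.338062

+0.338062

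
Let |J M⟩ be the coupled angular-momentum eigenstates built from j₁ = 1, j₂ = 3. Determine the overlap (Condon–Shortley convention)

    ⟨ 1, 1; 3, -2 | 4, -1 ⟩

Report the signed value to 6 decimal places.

√[9·0!2!6!/9! · 2!0!1!5!3!5!] = √(43200/7)
  +(−1)^0/∏(0,0,0,1,2,5)! = 1/240  (running 1/240)
⟨..|..⟩ = √(43200/7)·(1/240) = +0.327327

+0.327327  (= +√(3/28))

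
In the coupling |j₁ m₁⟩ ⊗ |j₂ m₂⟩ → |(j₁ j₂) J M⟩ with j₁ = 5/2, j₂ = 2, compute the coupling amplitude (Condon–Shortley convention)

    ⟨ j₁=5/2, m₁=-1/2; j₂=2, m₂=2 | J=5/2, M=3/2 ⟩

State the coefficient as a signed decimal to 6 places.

triangle: 2!*3!*2!/8! = 24/40320
(j±m)!: 2!*3!*4!*0!*4!*1! = 6912
prefactor² = (2J+1)*Δ*N² = 864/35
  k=2: +1/(2!*0!*1!*2!*2!*0!) = 1/8
Σ = 1/8  ⇒  CG² = 864/35*1/8² = 27/70
CG = +√(27/70) = +0.621059

+√(27/70) = +0.621059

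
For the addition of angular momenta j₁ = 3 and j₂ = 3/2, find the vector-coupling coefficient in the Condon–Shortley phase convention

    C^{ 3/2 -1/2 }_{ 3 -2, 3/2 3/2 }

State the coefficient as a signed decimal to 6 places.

j₁+j₂−J=3  J+j₁−j₂=3  J−j₁+j₂=0  j₁+j₂+J+1=7
(j₁±m₁, j₂±m₂, J±M) = (1,5,3,0,1,2)
P² = 288/7
sum k=3..3:
  [3] −1/12 = -1/12
S = -1/12
C² = P²·S² = 2/7 ; C = -0.534522

-0.534522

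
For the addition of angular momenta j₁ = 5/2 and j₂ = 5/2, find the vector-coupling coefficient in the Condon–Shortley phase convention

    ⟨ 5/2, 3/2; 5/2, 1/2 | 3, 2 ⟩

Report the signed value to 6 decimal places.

-0.288675

triangle: 2!·3!·3!/9! = 72/362880
(j±m)!: 4!·1!·3!·2!·5!·1! = 34560
prefactor² = (2J+1)·Δ·N² = 48
  k=0: +1/(0!·2!·1!·3!·2!·0!) = 1/24
  k=1: −1/(1!·1!·0!·2!·3!·1!) = -1/12
Σ = -1/24  ⇒  CG² = 48·(-1/24)² = 1/12
CG = −√(1/12) = -0.288675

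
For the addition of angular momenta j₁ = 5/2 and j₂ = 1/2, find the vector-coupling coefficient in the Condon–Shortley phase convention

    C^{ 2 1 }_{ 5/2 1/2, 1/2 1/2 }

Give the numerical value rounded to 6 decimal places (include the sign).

−√(1/3) ≈ -0.577350

triangle: 1!×4!×0!/6! = 24/720
(j±m)!: 3!×2!×1!×0!×3!×1! = 72
prefactor² = (2J+1)×Δ×N² = 12
  k=1: −1/(1!×0!×1!×0!×3!×0!) = -1/6
Σ = -1/6  ⇒  CG² = 12×(-1/6)² = 1/3
CG = −√(1/3) = -0.577350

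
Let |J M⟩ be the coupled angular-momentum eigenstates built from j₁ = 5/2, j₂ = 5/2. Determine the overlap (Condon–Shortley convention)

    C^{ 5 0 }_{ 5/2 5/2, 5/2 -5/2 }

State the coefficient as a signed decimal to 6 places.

+0.062994

√[11·0!5!5!/11! · 5!0!0!5!5!5!] = √(5760000/7)
  +(−1)^0/∏(0,0,0,0,5,5)! = 1/14400  (running 1/14400)
⟨..|..⟩ = √(5760000/7)·(1/14400) = +0.062994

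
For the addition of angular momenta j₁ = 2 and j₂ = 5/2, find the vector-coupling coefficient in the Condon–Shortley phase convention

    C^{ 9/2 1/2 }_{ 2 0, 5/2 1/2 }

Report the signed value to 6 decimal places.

+0.690066  (= +√(10/21))

j₁+j₂−J=0  J+j₁−j₂=4  J−j₁+j₂=5  j₁+j₂+J+1=10
(j₁±m₁, j₂±m₂, J±M) = (2,2,3,2,5,4)
P² = 7680/7
sum k=0..0:
  [0] +1/48 = 1/48
S = 1/48
C² = P²·S² = 10/21 ; C = +0.690066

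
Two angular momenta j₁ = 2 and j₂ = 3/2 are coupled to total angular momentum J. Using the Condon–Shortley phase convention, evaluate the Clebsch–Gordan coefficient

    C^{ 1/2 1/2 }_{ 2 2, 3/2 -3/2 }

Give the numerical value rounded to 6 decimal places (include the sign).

√[2·3!1!0!/5! · 4!0!0!3!1!0!] = √(72/5)
  +(−1)^0/∏(0,3,0,0,1,0)! = 1/6  (running 1/6)
⟨..|..⟩ = √(72/5)·(1/6) = +0.632456

+0.632456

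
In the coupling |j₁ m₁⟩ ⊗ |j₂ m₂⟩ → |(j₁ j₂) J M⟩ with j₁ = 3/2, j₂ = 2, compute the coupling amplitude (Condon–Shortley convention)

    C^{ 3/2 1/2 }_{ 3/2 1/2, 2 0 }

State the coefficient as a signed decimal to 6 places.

√[4·2!1!2!/6! · 2!1!2!2!2!1!] = √(16/45)
  +(−1)^0/∏(0,2,1,2,0,0)! = 1/4  (running 1/4)
  +(−1)^1/∏(1,1,0,1,1,1)! = -1  (running -3/4)
⟨..|..⟩ = √(16/45)·(-3/4) = -0.447214

-0.447214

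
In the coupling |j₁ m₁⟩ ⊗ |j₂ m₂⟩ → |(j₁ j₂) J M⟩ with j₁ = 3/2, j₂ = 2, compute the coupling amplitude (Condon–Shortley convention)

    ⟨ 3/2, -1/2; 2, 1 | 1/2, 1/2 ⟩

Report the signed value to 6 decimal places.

+√(3/10) ≈ +0.547723

√[2·3!0!1!/5! · 1!2!3!1!1!0!] = √(6/5)
  +(−1)^2/∏(2,1,0,1,0,0)! = 1/2  (running 1/2)
⟨..|..⟩ = √(6/5)·(1/2) = +0.547723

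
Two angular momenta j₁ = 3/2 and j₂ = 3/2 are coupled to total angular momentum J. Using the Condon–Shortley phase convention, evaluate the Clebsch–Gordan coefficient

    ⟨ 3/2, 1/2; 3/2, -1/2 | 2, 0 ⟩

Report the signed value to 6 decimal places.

+√(1/4) = +0.500000

√[5·1!2!2!/6! · 2!1!1!2!2!2!] = √(4/9)
  +(−1)^0/∏(0,1,1,1,1,1)! = 1  (running 1)
  +(−1)^1/∏(1,0,0,0,2,2)! = -1/4  (running 3/4)
⟨..|..⟩ = √(4/9)·(3/4) = +0.500000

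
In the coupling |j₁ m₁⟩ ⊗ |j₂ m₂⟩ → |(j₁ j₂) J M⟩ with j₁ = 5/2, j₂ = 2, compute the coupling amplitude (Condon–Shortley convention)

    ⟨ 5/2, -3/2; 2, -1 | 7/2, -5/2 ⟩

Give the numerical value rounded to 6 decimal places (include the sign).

-0.125988  (= −√(1/63))

√[8·1!4!3!/9! · 1!4!1!3!1!6!] = √(2304/7)
  +(−1)^0/∏(0,1,4,1,0,2)! = 1/48  (running 1/48)
  +(−1)^1/∏(1,0,3,0,1,3)! = -1/36  (running -1/144)
⟨..|..⟩ = √(2304/7)·(-1/144) = -0.125988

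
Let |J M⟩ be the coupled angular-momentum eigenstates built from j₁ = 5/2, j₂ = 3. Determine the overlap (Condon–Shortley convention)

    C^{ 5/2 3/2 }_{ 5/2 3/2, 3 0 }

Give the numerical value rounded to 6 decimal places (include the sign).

-0.483046

j₁+j₂−J=3  J+j₁−j₂=2  J−j₁+j₂=3  j₁+j₂+J+1=9
(j₁±m₁, j₂±m₂, J±M) = (4,1,3,3,4,1)
P² = 864/35
sum k=0..1:
  [0] +1/36 = 1/36
  [1] −1/8 = -1/8
S = -7/72
C² = P²·S² = 7/30 ; C = -0.483046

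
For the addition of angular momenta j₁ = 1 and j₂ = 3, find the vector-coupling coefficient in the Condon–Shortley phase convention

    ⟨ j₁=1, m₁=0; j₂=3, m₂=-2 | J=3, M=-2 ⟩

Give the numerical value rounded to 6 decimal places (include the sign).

+√(1/3) ≈ +0.577350

triangle: 1!·1!·5!/8! = 120/40320
(j±m)!: 1!·1!·1!·5!·1!·5! = 14400
prefactor² = (2J+1)·Δ·N² = 300
  k=0: +1/(0!·1!·1!·1!·0!·4!) = 1/24
  k=1: −1/(1!·0!·0!·0!·1!·5!) = -1/120
Σ = 1/30  ⇒  CG² = 300·1/30² = 1/3
CG = +√(1/3) = +0.577350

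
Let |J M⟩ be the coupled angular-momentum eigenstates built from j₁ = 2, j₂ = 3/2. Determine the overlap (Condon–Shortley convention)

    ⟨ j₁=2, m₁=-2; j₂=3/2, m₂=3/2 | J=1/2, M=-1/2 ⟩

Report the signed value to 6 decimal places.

−√(2/5) ≈ -0.632456

j₁+j₂−J=3  J+j₁−j₂=1  J−j₁+j₂=0  j₁+j₂+J+1=5
(j₁±m₁, j₂±m₂, J±M) = (0,4,3,0,0,1)
P² = 72/5
sum k=3..3:
  [3] −1/6 = -1/6
S = -1/6
C² = P²·S² = 2/5 ; C = -0.632456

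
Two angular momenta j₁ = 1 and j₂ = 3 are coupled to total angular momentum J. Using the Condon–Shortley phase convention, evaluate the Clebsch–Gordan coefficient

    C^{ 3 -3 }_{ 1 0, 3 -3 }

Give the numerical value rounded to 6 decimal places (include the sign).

√[7·1!1!5!/8! · 1!1!0!6!0!6!] = √(10800)
  +(−1)^0/∏(0,1,1,0,0,5)! = 1/120  (running 1/120)
⟨..|..⟩ = √(10800)·(1/120) = +0.866025

+0.866025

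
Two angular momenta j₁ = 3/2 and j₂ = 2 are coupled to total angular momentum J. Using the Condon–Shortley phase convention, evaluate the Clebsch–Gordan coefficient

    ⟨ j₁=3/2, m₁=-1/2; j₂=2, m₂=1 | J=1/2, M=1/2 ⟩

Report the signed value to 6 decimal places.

+0.547723  (= +√(3/10))

√[2·3!0!1!/5! · 1!2!3!1!1!0!] = √(6/5)
  +(−1)^2/∏(2,1,0,1,0,0)! = 1/2  (running 1/2)
⟨..|..⟩ = √(6/5)·(1/2) = +0.547723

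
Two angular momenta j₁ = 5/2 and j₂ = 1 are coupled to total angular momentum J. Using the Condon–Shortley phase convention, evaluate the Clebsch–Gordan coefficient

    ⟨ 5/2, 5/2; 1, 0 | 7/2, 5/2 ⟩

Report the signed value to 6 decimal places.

+√(2/7) = +0.534522

j₁+j₂−J=0  J+j₁−j₂=5  J−j₁+j₂=2  j₁+j₂+J+1=8
(j₁±m₁, j₂±m₂, J±M) = (5,0,1,1,6,1)
P² = 28800/7
sum k=0..0:
  [0] +1/120 = 1/120
S = 1/120
C² = P²·S² = 2/7 ; C = +0.534522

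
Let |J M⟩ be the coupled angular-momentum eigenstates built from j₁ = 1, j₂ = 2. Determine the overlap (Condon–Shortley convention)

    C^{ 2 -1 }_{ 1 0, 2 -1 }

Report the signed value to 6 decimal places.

+√(1/6) = +0.408248

j₁+j₂−J=1  J+j₁−j₂=1  J−j₁+j₂=3  j₁+j₂+J+1=6
(j₁±m₁, j₂±m₂, J±M) = (1,1,1,3,1,3)
P² = 3/2
sum k=0..1:
  [0] +1/2 = 1/2
  [1] −1/6 = -1/6
S = 1/3
C² = P²·S² = 1/6 ; C = +0.408248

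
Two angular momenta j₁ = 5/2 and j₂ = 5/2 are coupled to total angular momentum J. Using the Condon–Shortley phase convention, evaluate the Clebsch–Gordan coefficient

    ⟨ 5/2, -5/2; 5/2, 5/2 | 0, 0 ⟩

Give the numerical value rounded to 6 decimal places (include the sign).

√[1·5!0!0!/6! · 0!5!5!0!0!0!] = √(2400)
  +(−1)^5/∏(5,0,0,0,0,0)! = -1/120  (running -1/120)
⟨..|..⟩ = √(2400)·(-1/120) = -0.408248

−√(1/6) ≈ -0.408248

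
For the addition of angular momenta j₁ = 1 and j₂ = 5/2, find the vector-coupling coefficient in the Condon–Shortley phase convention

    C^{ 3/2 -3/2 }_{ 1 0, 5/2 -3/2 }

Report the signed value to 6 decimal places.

-0.516398  (= −√(4/15))

√[4·2!0!3!/6! · 1!1!1!4!0!3!] = √(48/5)
  +(−1)^1/∏(1,1,0,0,0,3)! = -1/6  (running -1/6)
⟨..|..⟩ = √(48/5)·(-1/6) = -0.516398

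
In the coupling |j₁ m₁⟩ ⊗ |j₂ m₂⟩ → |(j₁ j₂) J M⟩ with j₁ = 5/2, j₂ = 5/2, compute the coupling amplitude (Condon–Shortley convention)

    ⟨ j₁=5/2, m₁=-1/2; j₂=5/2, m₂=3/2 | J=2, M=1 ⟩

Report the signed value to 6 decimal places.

+0.377964

triangle: 3!*2!*2!/8! = 24/40320
(j±m)!: 2!*3!*4!*1!*3!*1! = 1728
prefactor² = (2J+1)*Δ*N² = 36/7
  k=2: +1/(2!*1!*1!*2!*1!*0!) = 1/4
  k=3: −1/(3!*0!*0!*1!*2!*1!) = -1/12
Σ = 1/6  ⇒  CG² = 36/7*1/6² = 1/7
CG = +√(1/7) = +0.377964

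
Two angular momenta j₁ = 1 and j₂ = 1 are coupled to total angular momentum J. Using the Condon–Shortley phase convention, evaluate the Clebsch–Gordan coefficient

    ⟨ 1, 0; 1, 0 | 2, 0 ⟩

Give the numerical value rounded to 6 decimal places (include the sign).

+√(2/3) ≈ +0.816497

triangle: 0!·2!·2!/5! = 4/120
(j±m)!: 1!·1!·1!·1!·2!·2! = 4
prefactor² = (2J+1)·Δ·N² = 2/3
  k=0: +1/(0!·0!·1!·1!·1!·1!) = 1
Σ = 1  ⇒  CG² = 2/3·1² = 2/3
CG = +√(2/3) = +0.816497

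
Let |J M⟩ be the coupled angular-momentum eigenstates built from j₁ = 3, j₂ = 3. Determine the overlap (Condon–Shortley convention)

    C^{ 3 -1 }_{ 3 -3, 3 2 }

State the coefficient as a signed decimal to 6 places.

√[7·3!3!3!/10! · 0!6!5!1!2!4!] = √(1728)
  +(−1)^3/∏(3,0,3,2,0,1)! = -1/72  (running -1/72)
⟨..|..⟩ = √(1728)·(-1/72) = -0.577350

-0.577350  (= −√(1/3))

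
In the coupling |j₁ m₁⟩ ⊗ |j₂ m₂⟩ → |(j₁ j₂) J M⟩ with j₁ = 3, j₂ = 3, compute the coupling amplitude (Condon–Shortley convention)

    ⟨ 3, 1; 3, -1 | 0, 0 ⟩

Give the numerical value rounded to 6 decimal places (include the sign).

+0.377964  (= +√(1/7))

triangle: 6!×0!×0!/7! = 720/5040
(j±m)!: 4!×2!×2!×4!×0!×0! = 2304
prefactor² = (2J+1)×Δ×N² = 2304/7
  k=2: +1/(2!×4!×0!×0!×0!×0!) = 1/48
Σ = 1/48  ⇒  CG² = 2304/7×1/48² = 1/7
CG = +√(1/7) = +0.377964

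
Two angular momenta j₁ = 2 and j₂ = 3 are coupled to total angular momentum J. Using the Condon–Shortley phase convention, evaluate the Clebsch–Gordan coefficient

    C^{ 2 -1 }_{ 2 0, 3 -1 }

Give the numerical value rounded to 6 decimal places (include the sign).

−√(1/7) = -0.377964

√[5·3!1!3!/8! · 2!2!2!4!1!3!] = √(36/7)
  +(−1)^1/∏(1,2,1,1,0,2)! = -1/4  (running -1/4)
  +(−1)^2/∏(2,1,0,0,1,3)! = 1/12  (running -1/6)
⟨..|..⟩ = √(36/7)·(-1/6) = -0.377964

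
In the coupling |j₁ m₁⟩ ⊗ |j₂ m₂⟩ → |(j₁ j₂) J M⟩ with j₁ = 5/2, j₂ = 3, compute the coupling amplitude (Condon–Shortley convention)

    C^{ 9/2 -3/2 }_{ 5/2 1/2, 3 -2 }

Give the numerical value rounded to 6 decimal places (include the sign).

+√(169/462) ≈ +0.604815

j₁+j₂−J=1  J+j₁−j₂=4  J−j₁+j₂=5  j₁+j₂+J+1=11
(j₁±m₁, j₂±m₂, J±M) = (3,2,1,5,3,6)
P² = 345600/77
sum k=0..1:
  [0] +1/96 = 1/96
  [1] −1/720 = -1/720
S = 13/1440
C² = P²·S² = 169/462 ; C = +0.604815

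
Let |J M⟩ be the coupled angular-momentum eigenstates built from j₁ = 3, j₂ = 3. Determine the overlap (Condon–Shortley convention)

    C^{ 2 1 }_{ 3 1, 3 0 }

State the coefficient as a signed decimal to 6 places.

√[5·4!2!2!/9! · 4!2!3!3!3!1!] = √(96/7)
  +(−1)^1/∏(1,3,1,2,1,0)! = -1/12  (running -1/12)
  +(−1)^2/∏(2,2,0,1,2,1)! = 1/8  (running 1/24)
⟨..|..⟩ = √(96/7)·(1/24) = +0.154303

+√(1/42) = +0.154303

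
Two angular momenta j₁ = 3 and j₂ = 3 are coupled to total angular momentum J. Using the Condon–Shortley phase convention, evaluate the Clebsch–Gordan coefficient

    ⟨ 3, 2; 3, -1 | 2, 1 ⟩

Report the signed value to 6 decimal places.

triangle: 4!*2!*2!/9! = 96/362880
(j±m)!: 5!*1!*2!*4!*3!*1! = 34560
prefactor² = (2J+1)*Δ*N² = 320/7
  k=0: +1/(0!*4!*1!*2!*1!*0!) = 1/48
  k=1: −1/(1!*3!*0!*1!*2!*1!) = -1/12
Σ = -1/16  ⇒  CG² = 320/7*(-1/16)² = 5/28
CG = −√(5/28) = -0.422577

−√(5/28) = -0.422577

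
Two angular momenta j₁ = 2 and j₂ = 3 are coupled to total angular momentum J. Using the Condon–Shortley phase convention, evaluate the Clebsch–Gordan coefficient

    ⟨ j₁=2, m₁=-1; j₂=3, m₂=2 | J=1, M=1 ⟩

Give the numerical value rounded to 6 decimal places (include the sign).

-0.534522

triangle: 4!*0!*2!/7! = 48/5040
(j±m)!: 1!*3!*5!*1!*2!*0! = 1440
prefactor² = (2J+1)*Δ*N² = 288/7
  k=3: −1/(3!*1!*0!*2!*0!*0!) = -1/12
Σ = -1/12  ⇒  CG² = 288/7*(-1/12)² = 2/7
CG = −√(2/7) = -0.534522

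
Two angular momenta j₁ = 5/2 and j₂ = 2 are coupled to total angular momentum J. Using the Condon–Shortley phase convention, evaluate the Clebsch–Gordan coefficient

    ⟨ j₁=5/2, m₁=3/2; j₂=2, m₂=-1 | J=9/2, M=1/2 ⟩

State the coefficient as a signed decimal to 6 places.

j₁+j₂−J=0  J+j₁−j₂=5  J−j₁+j₂=4  j₁+j₂+J+1=10
(j₁±m₁, j₂±m₂, J±M) = (4,1,1,3,5,4)
P² = 23040/7
sum k=0..0:
  [0] +1/144 = 1/144
S = 1/144
C² = P²·S² = 10/63 ; C = +0.398410

+0.398410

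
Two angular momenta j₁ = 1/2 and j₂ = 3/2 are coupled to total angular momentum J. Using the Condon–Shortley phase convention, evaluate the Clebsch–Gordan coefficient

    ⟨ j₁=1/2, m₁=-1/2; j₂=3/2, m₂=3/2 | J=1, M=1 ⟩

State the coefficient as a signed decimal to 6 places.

j₁+j₂−J=1  J+j₁−j₂=0  J−j₁+j₂=2  j₁+j₂+J+1=4
(j₁±m₁, j₂±m₂, J±M) = (0,1,3,0,2,0)
P² = 3
sum k=1..1:
  [1] −1/2 = -1/2
S = -1/2
C² = P²·S² = 3/4 ; C = -0.866025

-0.866025  (= −√(3/4))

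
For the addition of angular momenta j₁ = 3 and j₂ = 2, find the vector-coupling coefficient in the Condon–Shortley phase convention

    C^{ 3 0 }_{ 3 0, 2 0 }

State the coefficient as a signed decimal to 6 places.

triangle: 2!*4!*2!/9! = 96/362880
(j±m)!: 3!*3!*2!*2!*3!*3! = 5184
prefactor² = (2J+1)*Δ*N² = 48/5
  k=0: +1/(0!*2!*3!*2!*1!*0!) = 1/24
  k=1: −1/(1!*1!*2!*1!*2!*1!) = -1/4
  k=2: +1/(2!*0!*1!*0!*3!*2!) = 1/24
Σ = -1/6  ⇒  CG² = 48/5*(-1/6)² = 4/15
CG = −√(4/15) = -0.516398

-0.516398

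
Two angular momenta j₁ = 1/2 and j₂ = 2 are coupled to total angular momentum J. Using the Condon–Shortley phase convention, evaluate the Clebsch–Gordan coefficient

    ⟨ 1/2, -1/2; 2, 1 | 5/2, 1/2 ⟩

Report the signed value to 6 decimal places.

+0.632456

√[6·0!1!4!/6! · 0!1!3!1!3!2!] = √(72/5)
  +(−1)^0/∏(0,0,1,3,0,1)! = 1/6  (running 1/6)
⟨..|..⟩ = √(72/5)·(1/6) = +0.632456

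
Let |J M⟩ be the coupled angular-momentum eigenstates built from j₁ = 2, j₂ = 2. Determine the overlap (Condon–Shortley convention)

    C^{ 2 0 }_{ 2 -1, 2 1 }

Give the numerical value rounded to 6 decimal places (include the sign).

+0.267261  (= +√(1/14))

√[5·2!2!2!/7! · 1!3!3!1!2!2!] = √(8/7)
  +(−1)^1/∏(1,1,2,2,0,0)! = -1/4  (running -1/4)
  +(−1)^2/∏(2,0,1,1,1,1)! = 1/2  (running 1/4)
⟨..|..⟩ = √(8/7)·(1/4) = +0.267261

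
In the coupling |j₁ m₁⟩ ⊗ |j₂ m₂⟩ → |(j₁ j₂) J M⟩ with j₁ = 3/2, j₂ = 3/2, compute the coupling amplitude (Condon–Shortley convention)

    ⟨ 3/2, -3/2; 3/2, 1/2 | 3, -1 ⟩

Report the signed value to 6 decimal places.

+√(1/5) ≈ +0.447214

√[7·0!3!3!/7! · 0!3!2!1!2!4!] = √(144/5)
  +(−1)^0/∏(0,0,3,2,0,1)! = 1/12  (running 1/12)
⟨..|..⟩ = √(144/5)·(1/12) = +0.447214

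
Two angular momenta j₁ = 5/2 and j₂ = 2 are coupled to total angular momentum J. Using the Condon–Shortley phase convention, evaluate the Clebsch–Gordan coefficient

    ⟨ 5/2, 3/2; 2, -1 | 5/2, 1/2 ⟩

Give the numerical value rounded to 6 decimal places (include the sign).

j₁+j₂−J=2  J+j₁−j₂=3  J−j₁+j₂=2  j₁+j₂+J+1=8
(j₁±m₁, j₂±m₂, J±M) = (4,1,1,3,3,2)
P² = 216/35
sum k=0..1:
  [0] +1/4 = 1/4
  [1] −1/12 = -1/12
S = 1/6
C² = P²·S² = 6/35 ; C = +0.414039

+0.414039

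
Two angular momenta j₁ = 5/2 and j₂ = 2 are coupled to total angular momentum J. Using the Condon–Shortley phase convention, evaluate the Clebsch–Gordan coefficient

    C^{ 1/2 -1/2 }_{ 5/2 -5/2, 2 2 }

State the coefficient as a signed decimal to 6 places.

j₁+j₂−J=4  J+j₁−j₂=1  J−j₁+j₂=0  j₁+j₂+J+1=6
(j₁±m₁, j₂±m₂, J±M) = (0,5,4,0,0,1)
P² = 192
sum k=4..4:
  [4] +1/24 = 1/24
S = 1/24
C² = P²·S² = 1/3 ; C = +0.577350

+0.577350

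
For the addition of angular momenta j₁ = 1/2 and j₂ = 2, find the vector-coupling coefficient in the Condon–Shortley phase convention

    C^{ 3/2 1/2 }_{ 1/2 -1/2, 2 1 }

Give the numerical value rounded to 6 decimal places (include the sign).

-0.774597  (= −√(3/5))

j₁+j₂−J=1  J+j₁−j₂=0  J−j₁+j₂=3  j₁+j₂+J+1=5
(j₁±m₁, j₂±m₂, J±M) = (0,1,3,1,2,1)
P² = 12/5
sum k=1..1:
  [1] −1/2 = -1/2
S = -1/2
C² = P²·S² = 3/5 ; C = -0.774597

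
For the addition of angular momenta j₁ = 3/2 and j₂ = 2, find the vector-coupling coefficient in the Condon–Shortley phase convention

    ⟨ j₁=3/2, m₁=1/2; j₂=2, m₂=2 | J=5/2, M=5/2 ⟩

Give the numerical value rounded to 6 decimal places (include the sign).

j₁+j₂−J=1  J+j₁−j₂=2  J−j₁+j₂=3  j₁+j₂+J+1=7
(j₁±m₁, j₂±m₂, J±M) = (2,1,4,0,5,0)
P² = 576/7
sum k=1..1:
  [1] −1/12 = -1/12
S = -1/12
C² = P²·S² = 4/7 ; C = -0.755929

−√(4/7) = -0.755929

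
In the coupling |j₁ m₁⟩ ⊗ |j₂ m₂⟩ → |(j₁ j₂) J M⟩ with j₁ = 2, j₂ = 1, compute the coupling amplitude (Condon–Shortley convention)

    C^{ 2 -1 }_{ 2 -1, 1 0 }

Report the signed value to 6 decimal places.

-0.408248  (= −√(1/6))

triangle: 1!*3!*1!/6! = 6/720
(j±m)!: 1!*3!*1!*1!*1!*3! = 36
prefactor² = (2J+1)*Δ*N² = 3/2
  k=0: +1/(0!*1!*3!*1!*0!*0!) = 1/6
  k=1: −1/(1!*0!*2!*0!*1!*1!) = -1/2
Σ = -1/3  ⇒  CG² = 3/2*(-1/3)² = 1/6
CG = −√(1/6) = -0.408248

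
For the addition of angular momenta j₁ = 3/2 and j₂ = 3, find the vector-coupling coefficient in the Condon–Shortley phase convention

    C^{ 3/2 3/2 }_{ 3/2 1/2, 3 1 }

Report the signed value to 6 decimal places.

√[4·3!0!3!/7! · 2!1!4!2!3!0!] = √(576/35)
  +(−1)^1/∏(1,2,0,3,0,0)! = -1/12  (running -1/12)
⟨..|..⟩ = √(576/35)·(-1/12) = -0.338062

−√(4/35) ≈ -0.338062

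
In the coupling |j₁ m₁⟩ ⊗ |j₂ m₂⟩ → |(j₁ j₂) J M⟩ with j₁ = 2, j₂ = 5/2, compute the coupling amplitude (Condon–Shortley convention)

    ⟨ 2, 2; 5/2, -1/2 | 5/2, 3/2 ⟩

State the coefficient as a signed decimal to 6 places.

triangle: 2!×2!×3!/8! = 24/40320
(j±m)!: 4!×0!×2!×3!×4!×1! = 6912
prefactor² = (2J+1)×Δ×N² = 864/35
  k=0: +1/(0!×2!×0!×2!×2!×1!) = 1/8
Σ = 1/8  ⇒  CG² = 864/35×1/8² = 27/70
CG = +√(27/70) = +0.621059

+√(27/70) = +0.621059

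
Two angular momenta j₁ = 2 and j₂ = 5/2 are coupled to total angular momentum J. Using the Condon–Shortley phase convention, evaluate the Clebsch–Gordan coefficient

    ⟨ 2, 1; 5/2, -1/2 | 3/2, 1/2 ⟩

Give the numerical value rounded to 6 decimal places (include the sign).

√[4·3!1!2!/7! · 3!1!2!3!2!1!] = √(48/35)
  +(−1)^0/∏(0,3,1,2,0,0)! = 1/12  (running 1/12)
  +(−1)^1/∏(1,2,0,1,1,1)! = -1/2  (running -5/12)
⟨..|..⟩ = √(48/35)·(-5/12) = -0.487950

-0.487950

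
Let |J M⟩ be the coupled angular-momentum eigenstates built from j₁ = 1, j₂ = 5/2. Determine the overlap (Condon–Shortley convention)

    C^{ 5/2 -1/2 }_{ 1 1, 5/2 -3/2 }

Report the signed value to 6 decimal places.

triangle: 1!×1!×4!/7! = 24/5040
(j±m)!: 2!×0!×1!×4!×2!×3! = 576
prefactor² = (2J+1)×Δ×N² = 576/35
  k=0: +1/(0!×1!×0!×1!×1!×3!) = 1/6
Σ = 1/6  ⇒  CG² = 576/35×1/6² = 16/35
CG = +√(16/35) = +0.676123

+√(16/35) ≈ +0.676123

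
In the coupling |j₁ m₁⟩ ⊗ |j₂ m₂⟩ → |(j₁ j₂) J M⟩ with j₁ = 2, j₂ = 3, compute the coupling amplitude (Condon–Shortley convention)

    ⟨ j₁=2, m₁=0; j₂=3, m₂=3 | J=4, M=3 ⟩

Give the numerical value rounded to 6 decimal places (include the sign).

j₁+j₂−J=1  J+j₁−j₂=3  J−j₁+j₂=5  j₁+j₂+J+1=10
(j₁±m₁, j₂±m₂, J±M) = (2,2,6,0,7,1)
P² = 25920
sum k=1..1:
  [1] −1/240 = -1/240
S = -1/240
C² = P²·S² = 9/20 ; C = -0.670820

−√(9/20) = -0.670820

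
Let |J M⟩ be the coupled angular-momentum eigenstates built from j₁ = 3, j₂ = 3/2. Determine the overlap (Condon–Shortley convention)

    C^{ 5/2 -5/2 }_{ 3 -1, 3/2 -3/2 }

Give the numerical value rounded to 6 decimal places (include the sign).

j₁+j₂−J=2  J+j₁−j₂=4  J−j₁+j₂=1  j₁+j₂+J+1=8
(j₁±m₁, j₂±m₂, J±M) = (2,4,0,3,0,5)
P² = 1728/7
sum k=0..0:
  [0] +1/48 = 1/48
S = 1/48
C² = P²·S² = 3/28 ; C = +0.327327

+0.327327  (= +√(3/28))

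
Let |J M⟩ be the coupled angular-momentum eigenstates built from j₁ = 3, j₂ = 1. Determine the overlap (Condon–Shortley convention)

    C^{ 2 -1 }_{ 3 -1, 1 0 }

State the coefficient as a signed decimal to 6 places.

-0.617213

√[5·2!4!0!/7! · 2!4!1!1!1!3!] = √(96/7)
  +(−1)^1/∏(1,1,3,0,1,0)! = -1/6  (running -1/6)
⟨..|..⟩ = √(96/7)·(-1/6) = -0.617213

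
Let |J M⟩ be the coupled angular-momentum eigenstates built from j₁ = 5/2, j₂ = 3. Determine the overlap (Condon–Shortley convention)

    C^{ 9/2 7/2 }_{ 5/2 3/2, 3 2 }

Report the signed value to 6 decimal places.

j₁+j₂−J=1  J+j₁−j₂=4  J−j₁+j₂=5  j₁+j₂+J+1=11
(j₁±m₁, j₂±m₂, J±M) = (4,1,5,1,8,1)
P² = 921600/11
sum k=0..1:
  [0] +1/720 = 1/720
  [1] −1/576 = -1/576
S = -1/2880
C² = P²·S² = 1/99 ; C = -0.100504

−√(1/99) ≈ -0.100504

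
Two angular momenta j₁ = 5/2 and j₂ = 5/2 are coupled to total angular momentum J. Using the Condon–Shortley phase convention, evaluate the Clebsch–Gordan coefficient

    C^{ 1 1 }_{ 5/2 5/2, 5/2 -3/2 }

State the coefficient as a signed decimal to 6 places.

+0.377964

√[3·4!1!1!/7! · 5!0!1!4!2!0!] = √(576/7)
  +(−1)^0/∏(0,4,0,1,1,0)! = 1/24  (running 1/24)
⟨..|..⟩ = √(576/7)·(1/24) = +0.377964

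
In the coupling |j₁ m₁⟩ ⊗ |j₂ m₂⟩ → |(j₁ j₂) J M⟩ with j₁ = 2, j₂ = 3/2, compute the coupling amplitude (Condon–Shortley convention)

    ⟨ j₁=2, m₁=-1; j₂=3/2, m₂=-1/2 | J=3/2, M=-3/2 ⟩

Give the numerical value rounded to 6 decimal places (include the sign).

−√(2/5) = -0.632456

j₁+j₂−J=2  J+j₁−j₂=2  J−j₁+j₂=1  j₁+j₂+J+1=6
(j₁±m₁, j₂±m₂, J±M) = (1,3,1,2,0,3)
P² = 8/5
sum k=1..1:
  [1] −1/2 = -1/2
S = -1/2
C² = P²·S² = 2/5 ; C = -0.632456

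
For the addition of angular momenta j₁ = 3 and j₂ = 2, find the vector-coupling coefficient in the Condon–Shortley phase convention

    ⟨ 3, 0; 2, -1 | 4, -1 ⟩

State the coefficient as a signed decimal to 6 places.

+0.462910  (= +√(3/14))

√[9·1!5!3!/10! · 3!3!1!3!3!5!] = √(1944/7)
  +(−1)^0/∏(0,1,3,1,2,2)! = 1/24  (running 1/24)
  +(−1)^1/∏(1,0,2,0,3,3)! = -1/72  (running 1/36)
⟨..|..⟩ = √(1944/7)·(1/36) = +0.462910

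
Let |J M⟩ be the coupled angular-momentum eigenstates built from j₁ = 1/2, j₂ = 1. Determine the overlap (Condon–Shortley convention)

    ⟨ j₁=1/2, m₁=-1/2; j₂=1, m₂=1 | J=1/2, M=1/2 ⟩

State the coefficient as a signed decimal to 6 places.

triangle: 1!*0!*1!/3! = 1/6
(j±m)!: 0!*1!*2!*0!*1!*0! = 2
prefactor² = (2J+1)*Δ*N² = 2/3
  k=1: −1/(1!*0!*0!*1!*0!*0!) = -1
Σ = -1  ⇒  CG² = 2/3*(-1)² = 2/3
CG = −√(2/3) = -0.816497

-0.816497  (= −√(2/3))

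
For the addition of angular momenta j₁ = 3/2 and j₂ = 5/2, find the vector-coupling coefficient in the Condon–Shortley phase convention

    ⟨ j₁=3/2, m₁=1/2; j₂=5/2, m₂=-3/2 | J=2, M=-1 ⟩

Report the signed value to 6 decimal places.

+0.154303  (= +√(1/42))

√[5·2!1!3!/7! · 2!1!1!4!1!3!] = √(24/7)
  +(−1)^0/∏(0,2,1,1,0,2)! = 1/4  (running 1/4)
  +(−1)^1/∏(1,1,0,0,1,3)! = -1/6  (running 1/12)
⟨..|..⟩ = √(24/7)·(1/12) = +0.154303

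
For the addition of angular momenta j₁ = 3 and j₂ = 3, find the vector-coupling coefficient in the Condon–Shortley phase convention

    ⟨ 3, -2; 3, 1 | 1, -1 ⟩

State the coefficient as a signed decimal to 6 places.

j₁+j₂−J=5  J+j₁−j₂=1  J−j₁+j₂=1  j₁+j₂+J+1=8
(j₁±m₁, j₂±m₂, J±M) = (1,5,4,2,0,2)
P² = 720/7
sum k=4..4:
  [4] +1/24 = 1/24
S = 1/24
C² = P²·S² = 5/28 ; C = +0.422577

+√(5/28) ≈ +0.422577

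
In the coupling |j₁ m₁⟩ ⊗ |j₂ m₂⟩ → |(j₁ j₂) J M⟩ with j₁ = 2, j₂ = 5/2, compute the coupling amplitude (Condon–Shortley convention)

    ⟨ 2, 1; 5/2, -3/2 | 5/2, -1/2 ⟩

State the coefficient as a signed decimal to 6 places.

+0.414039

triangle: 2!·2!·3!/8! = 24/40320
(j±m)!: 3!·1!·1!·4!·2!·3! = 1728
prefactor² = (2J+1)·Δ·N² = 216/35
  k=0: +1/(0!·2!·1!·1!·1!·2!) = 1/4
  k=1: −1/(1!·1!·0!·0!·2!·3!) = -1/12
Σ = 1/6  ⇒  CG² = 216/35·1/6² = 6/35
CG = +√(6/35) = +0.414039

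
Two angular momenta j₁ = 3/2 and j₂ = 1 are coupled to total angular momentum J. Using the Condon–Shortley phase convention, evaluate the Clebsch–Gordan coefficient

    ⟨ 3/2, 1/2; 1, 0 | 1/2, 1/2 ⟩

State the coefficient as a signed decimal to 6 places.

√[2·2!1!0!/4! · 2!1!1!1!1!0!] = √(1/3)
  +(−1)^1/∏(1,1,0,0,1,0)! = -1  (running -1)
⟨..|..⟩ = √(1/3)·(-1) = -0.577350

−√(1/3) = -0.577350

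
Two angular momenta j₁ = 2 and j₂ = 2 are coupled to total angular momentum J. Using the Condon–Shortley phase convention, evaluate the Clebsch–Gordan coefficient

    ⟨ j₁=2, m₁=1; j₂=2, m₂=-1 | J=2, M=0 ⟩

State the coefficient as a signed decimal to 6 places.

√[5·2!2!2!/7! · 3!1!1!3!2!2!] = √(8/7)
  +(−1)^0/∏(0,2,1,1,1,1)! = 1/2  (running 1/2)
  +(−1)^1/∏(1,1,0,0,2,2)! = -1/4  (running 1/4)
⟨..|..⟩ = √(8/7)·(1/4) = +0.267261

+0.267261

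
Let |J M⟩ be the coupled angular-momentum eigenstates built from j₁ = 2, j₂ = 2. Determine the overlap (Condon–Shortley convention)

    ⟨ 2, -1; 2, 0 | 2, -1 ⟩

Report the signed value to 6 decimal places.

j₁+j₂−J=2  J+j₁−j₂=2  J−j₁+j₂=2  j₁+j₂+J+1=7
(j₁±m₁, j₂±m₂, J±M) = (1,3,2,2,1,3)
P² = 8/7
sum k=1..2:
  [1] −1/2 = -1/2
  [2] +1/4 = 1/4
S = -1/4
C² = P²·S² = 1/14 ; C = -0.267261

−√(1/14) = -0.267261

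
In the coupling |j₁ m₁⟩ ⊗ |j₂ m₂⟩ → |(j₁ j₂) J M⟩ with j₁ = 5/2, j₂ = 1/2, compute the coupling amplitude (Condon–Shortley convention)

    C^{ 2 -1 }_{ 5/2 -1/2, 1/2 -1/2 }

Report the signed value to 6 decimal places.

+√(1/3) ≈ +0.577350

triangle: 1!×4!×0!/6! = 24/720
(j±m)!: 2!×3!×0!×1!×1!×3! = 72
prefactor² = (2J+1)×Δ×N² = 12
  k=0: +1/(0!×1!×3!×0!×1!×0!) = 1/6
Σ = 1/6  ⇒  CG² = 12×1/6² = 1/3
CG = +√(1/3) = +0.577350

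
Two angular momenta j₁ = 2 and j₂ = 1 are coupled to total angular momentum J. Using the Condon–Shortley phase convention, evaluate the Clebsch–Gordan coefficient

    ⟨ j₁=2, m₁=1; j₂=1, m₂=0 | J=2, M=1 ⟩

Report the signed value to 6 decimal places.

+0.408248  (= +√(1/6))

triangle: 1!×3!×1!/6! = 6/720
(j±m)!: 3!×1!×1!×1!×3!×1! = 36
prefactor² = (2J+1)×Δ×N² = 3/2
  k=0: +1/(0!×1!×1!×1!×2!×0!) = 1/2
  k=1: −1/(1!×0!×0!×0!×3!×1!) = -1/6
Σ = 1/3  ⇒  CG² = 3/2×1/3² = 1/6
CG = +√(1/6) = +0.408248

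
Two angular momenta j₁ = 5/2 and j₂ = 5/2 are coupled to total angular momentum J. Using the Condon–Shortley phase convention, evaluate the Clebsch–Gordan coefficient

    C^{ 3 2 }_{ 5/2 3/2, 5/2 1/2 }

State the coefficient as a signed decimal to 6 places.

j₁+j₂−J=2  J+j₁−j₂=3  J−j₁+j₂=3  j₁+j₂+J+1=9
(j₁±m₁, j₂±m₂, J±M) = (4,1,3,2,5,1)
P² = 48
sum k=0..1:
  [0] +1/24 = 1/24
  [1] −1/12 = -1/12
S = -1/24
C² = P²·S² = 1/12 ; C = -0.288675

-0.288675  (= −√(1/12))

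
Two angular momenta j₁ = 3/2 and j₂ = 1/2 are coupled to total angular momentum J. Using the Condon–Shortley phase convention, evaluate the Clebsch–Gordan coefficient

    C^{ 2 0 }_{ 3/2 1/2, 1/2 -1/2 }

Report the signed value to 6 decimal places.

j₁+j₂−J=0  J+j₁−j₂=3  J−j₁+j₂=1  j₁+j₂+J+1=5
(j₁±m₁, j₂±m₂, J±M) = (2,1,0,1,2,2)
P² = 2
sum k=0..0:
  [0] +1/2 = 1/2
S = 1/2
C² = P²·S² = 1/2 ; C = +0.707107

+0.707107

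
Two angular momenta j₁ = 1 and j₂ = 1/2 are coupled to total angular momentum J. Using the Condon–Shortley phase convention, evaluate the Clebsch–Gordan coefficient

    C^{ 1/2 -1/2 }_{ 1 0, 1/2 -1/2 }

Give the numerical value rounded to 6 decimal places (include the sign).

+0.577350  (= +√(1/3))

triangle: 1!·1!·0!/3! = 1/6
(j±m)!: 1!·1!·0!·1!·0!·1! = 1
prefactor² = (2J+1)·Δ·N² = 1/3
  k=0: +1/(0!·1!·1!·0!·0!·0!) = 1
Σ = 1  ⇒  CG² = 1/3·1² = 1/3
CG = +√(1/3) = +0.577350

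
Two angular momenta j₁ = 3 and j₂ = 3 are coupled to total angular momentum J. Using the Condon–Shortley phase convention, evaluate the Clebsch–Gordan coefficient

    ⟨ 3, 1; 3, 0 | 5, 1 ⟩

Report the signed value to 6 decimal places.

+0.345033  (= +√(5/42))

triangle: 1!·5!·5!/12! = 14400/479001600
(j±m)!: 4!·2!·3!·3!·6!·4! = 29859840
prefactor² = (2J+1)·Δ·N² = 69120/7
  k=0: +1/(0!·1!·2!·3!·3!·2!) = 1/144
  k=1: −1/(1!·0!·1!·2!·4!·3!) = -1/288
Σ = 1/288  ⇒  CG² = 69120/7·1/288² = 5/42
CG = +√(5/42) = +0.345033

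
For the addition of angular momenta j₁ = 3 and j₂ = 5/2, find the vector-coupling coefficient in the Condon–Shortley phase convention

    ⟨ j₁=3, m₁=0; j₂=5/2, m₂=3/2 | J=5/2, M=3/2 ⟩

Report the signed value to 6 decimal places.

+0.483046  (= +√(7/30))

triangle: 3!×3!×2!/9! = 72/362880
(j±m)!: 3!×3!×4!×1!×4!×1! = 20736
prefactor² = (2J+1)×Δ×N² = 864/35
  k=2: +1/(2!×1!×1!×2!×2!×0!) = 1/8
  k=3: −1/(3!×0!×0!×1!×3!×1!) = -1/36
Σ = 7/72  ⇒  CG² = 864/35×7/72² = 7/30
CG = +√(7/30) = +0.483046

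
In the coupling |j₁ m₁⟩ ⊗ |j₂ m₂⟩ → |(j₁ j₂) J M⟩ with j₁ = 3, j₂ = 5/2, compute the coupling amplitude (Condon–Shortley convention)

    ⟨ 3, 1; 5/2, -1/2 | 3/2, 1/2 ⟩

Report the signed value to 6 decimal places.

−√(1/105) ≈ -0.097590

√[4·4!2!1!/8! · 4!2!2!3!2!1!] = √(192/35)
  +(−1)^1/∏(1,3,1,1,1,0)! = -1/6  (running -1/6)
  +(−1)^2/∏(2,2,0,0,2,1)! = 1/8  (running -1/24)
⟨..|..⟩ = √(192/35)·(-1/24) = -0.097590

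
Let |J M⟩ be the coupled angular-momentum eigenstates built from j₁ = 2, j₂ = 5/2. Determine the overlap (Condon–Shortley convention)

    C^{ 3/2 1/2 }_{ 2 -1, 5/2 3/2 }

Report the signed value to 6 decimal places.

+√(2/105) ≈ +0.138013

j₁+j₂−J=3  J+j₁−j₂=1  J−j₁+j₂=2  j₁+j₂+J+1=7
(j₁±m₁, j₂±m₂, J±M) = (1,3,4,1,2,1)
P² = 96/35
sum k=2..3:
  [2] +1/4 = 1/4
  [3] −1/6 = -1/6
S = 1/12
C² = P²·S² = 2/105 ; C = +0.138013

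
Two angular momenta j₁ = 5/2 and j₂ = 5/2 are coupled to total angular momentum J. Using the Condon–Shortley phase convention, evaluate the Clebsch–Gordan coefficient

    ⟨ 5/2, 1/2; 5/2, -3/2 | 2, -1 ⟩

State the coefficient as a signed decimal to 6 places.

triangle: 3!*2!*2!/8! = 24/40320
(j±m)!: 3!*2!*1!*4!*1!*3! = 1728
prefactor² = (2J+1)*Δ*N² = 36/7
  k=0: +1/(0!*3!*2!*1!*0!*1!) = 1/12
  k=1: −1/(1!*2!*1!*0!*1!*2!) = -1/4
Σ = -1/6  ⇒  CG² = 36/7*(-1/6)² = 1/7
CG = −√(1/7) = -0.377964

-0.377964  (= −√(1/7))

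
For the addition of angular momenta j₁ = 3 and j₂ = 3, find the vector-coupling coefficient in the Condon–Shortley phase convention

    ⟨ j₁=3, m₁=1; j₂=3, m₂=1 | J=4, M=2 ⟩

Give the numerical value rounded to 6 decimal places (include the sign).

-0.509647  (= −√(20/77))

j₁+j₂−J=2  J+j₁−j₂=4  J−j₁+j₂=4  j₁+j₂+J+1=11
(j₁±m₁, j₂±m₂, J±M) = (4,2,4,2,6,2)
P² = 331776/385
sum k=0..2:
  [0] +1/192 = 1/192
  [1] −1/36 = -1/36
  [2] +1/192 = 1/192
S = -5/288
C² = P²·S² = 20/77 ; C = -0.509647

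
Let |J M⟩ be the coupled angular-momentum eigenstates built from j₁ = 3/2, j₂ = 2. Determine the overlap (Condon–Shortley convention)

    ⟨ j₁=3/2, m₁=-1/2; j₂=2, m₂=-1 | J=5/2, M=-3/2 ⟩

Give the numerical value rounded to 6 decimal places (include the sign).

√[6·1!2!3!/7! · 1!2!1!3!1!4!] = √(144/35)
  +(−1)^0/∏(0,1,2,1,0,2)! = 1/4  (running 1/4)
  +(−1)^1/∏(1,0,1,0,1,3)! = -1/6  (running 1/12)
⟨..|..⟩ = √(144/35)·(1/12) = +0.169031

+√(1/35) = +0.169031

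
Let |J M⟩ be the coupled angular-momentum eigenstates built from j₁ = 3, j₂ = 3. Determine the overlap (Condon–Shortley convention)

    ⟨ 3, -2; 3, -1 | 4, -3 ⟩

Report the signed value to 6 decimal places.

√[9·2!4!4!/11! · 1!5!2!4!1!7!] = √(82944/11)
  +(−1)^1/∏(1,1,4,1,0,3)! = -1/144  (running -1/144)
  +(−1)^2/∏(2,0,3,0,1,4)! = 1/288  (running -1/288)
⟨..|..⟩ = √(82944/11)·(-1/288) = -0.301511

−√(1/11) ≈ -0.301511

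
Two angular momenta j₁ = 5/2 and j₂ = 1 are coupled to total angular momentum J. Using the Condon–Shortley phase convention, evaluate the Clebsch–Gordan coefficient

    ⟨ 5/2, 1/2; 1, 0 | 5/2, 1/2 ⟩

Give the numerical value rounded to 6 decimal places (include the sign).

√[6·1!4!1!/7! · 3!2!1!1!3!2!] = √(144/35)
  +(−1)^0/∏(0,1,2,1,2,0)! = 1/4  (running 1/4)
  +(−1)^1/∏(1,0,1,0,3,1)! = -1/6  (running 1/12)
⟨..|..⟩ = √(144/35)·(1/12) = +0.169031

+0.169031  (= +√(1/35))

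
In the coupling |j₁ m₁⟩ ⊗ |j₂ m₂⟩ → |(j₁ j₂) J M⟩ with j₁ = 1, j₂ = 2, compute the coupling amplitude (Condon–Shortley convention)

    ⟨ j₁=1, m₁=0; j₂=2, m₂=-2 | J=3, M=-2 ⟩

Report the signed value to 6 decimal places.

triangle: 0!×2!×4!/7! = 48/5040
(j±m)!: 1!×1!×0!×4!×1!×5! = 2880
prefactor² = (2J+1)×Δ×N² = 192
  k=0: +1/(0!×0!×1!×0!×1!×4!) = 1/24
Σ = 1/24  ⇒  CG² = 192×1/24² = 1/3
CG = +√(1/3) = +0.577350

+0.577350  (= +√(1/3))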